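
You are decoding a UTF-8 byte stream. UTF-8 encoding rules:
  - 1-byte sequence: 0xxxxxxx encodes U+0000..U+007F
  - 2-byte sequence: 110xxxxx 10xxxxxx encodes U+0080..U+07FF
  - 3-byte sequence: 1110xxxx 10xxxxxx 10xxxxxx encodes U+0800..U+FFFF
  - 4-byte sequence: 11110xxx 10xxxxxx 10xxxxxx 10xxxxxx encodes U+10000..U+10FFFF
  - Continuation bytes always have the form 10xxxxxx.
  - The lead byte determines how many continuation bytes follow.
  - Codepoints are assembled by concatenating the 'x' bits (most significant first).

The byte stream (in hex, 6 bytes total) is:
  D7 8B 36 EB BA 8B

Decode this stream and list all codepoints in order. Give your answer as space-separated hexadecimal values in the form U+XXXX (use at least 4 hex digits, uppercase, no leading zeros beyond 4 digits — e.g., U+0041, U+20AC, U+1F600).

Byte[0]=D7: 2-byte lead, need 1 cont bytes. acc=0x17
Byte[1]=8B: continuation. acc=(acc<<6)|0x0B=0x5CB
Completed: cp=U+05CB (starts at byte 0)
Byte[2]=36: 1-byte ASCII. cp=U+0036
Byte[3]=EB: 3-byte lead, need 2 cont bytes. acc=0xB
Byte[4]=BA: continuation. acc=(acc<<6)|0x3A=0x2FA
Byte[5]=8B: continuation. acc=(acc<<6)|0x0B=0xBE8B
Completed: cp=U+BE8B (starts at byte 3)

Answer: U+05CB U+0036 U+BE8B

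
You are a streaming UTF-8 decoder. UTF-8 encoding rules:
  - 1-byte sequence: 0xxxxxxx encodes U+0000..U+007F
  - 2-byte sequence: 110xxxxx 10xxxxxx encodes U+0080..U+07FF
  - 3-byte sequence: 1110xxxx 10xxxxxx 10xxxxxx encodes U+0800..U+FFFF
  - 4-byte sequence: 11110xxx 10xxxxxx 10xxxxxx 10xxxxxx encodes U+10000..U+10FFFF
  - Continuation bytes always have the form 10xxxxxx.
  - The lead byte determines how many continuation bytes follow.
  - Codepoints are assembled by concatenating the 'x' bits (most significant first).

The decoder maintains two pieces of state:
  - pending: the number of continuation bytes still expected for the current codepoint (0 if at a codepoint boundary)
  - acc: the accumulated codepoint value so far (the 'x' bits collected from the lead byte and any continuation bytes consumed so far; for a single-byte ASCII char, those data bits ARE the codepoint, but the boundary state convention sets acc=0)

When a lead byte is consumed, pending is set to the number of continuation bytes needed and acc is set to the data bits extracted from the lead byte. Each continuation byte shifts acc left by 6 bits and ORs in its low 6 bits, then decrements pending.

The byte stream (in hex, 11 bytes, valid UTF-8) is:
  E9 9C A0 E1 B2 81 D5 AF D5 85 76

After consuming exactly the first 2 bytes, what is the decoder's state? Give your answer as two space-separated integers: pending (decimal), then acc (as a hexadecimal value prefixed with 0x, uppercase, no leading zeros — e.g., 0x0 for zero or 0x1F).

Answer: 1 0x25C

Derivation:
Byte[0]=E9: 3-byte lead. pending=2, acc=0x9
Byte[1]=9C: continuation. acc=(acc<<6)|0x1C=0x25C, pending=1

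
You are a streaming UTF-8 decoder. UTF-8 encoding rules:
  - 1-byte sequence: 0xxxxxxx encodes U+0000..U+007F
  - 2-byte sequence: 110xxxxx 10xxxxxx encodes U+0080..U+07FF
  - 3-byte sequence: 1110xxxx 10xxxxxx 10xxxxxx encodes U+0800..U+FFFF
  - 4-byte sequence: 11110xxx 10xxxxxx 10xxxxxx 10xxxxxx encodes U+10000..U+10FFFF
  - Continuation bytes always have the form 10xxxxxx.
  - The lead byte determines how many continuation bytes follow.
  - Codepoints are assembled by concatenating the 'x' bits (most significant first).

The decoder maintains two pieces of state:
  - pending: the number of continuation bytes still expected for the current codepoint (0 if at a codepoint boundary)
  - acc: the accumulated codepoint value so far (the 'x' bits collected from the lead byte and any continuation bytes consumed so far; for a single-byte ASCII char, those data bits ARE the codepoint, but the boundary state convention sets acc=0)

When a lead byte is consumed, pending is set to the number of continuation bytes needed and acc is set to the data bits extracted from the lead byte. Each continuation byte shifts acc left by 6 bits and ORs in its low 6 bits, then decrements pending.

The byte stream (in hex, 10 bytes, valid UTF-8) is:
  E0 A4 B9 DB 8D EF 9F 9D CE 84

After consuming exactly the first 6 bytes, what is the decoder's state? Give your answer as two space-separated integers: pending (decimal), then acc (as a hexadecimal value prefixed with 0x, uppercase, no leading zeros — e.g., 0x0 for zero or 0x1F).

Byte[0]=E0: 3-byte lead. pending=2, acc=0x0
Byte[1]=A4: continuation. acc=(acc<<6)|0x24=0x24, pending=1
Byte[2]=B9: continuation. acc=(acc<<6)|0x39=0x939, pending=0
Byte[3]=DB: 2-byte lead. pending=1, acc=0x1B
Byte[4]=8D: continuation. acc=(acc<<6)|0x0D=0x6CD, pending=0
Byte[5]=EF: 3-byte lead. pending=2, acc=0xF

Answer: 2 0xF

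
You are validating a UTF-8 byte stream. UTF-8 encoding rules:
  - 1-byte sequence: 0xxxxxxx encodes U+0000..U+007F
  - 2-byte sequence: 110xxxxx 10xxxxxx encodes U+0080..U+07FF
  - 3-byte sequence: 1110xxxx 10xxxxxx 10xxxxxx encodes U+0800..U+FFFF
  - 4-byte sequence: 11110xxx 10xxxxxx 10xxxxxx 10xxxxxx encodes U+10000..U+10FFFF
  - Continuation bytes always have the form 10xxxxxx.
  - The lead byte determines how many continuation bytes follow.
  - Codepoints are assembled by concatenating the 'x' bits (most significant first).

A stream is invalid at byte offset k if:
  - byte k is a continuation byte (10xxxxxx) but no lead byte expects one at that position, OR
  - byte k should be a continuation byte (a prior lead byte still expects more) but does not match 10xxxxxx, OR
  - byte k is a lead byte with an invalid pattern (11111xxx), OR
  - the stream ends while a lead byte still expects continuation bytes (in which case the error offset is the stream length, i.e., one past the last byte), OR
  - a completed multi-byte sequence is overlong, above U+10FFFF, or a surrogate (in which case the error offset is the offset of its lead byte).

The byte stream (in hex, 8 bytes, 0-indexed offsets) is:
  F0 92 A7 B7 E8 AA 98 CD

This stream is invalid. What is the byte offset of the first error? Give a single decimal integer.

Answer: 8

Derivation:
Byte[0]=F0: 4-byte lead, need 3 cont bytes. acc=0x0
Byte[1]=92: continuation. acc=(acc<<6)|0x12=0x12
Byte[2]=A7: continuation. acc=(acc<<6)|0x27=0x4A7
Byte[3]=B7: continuation. acc=(acc<<6)|0x37=0x129F7
Completed: cp=U+129F7 (starts at byte 0)
Byte[4]=E8: 3-byte lead, need 2 cont bytes. acc=0x8
Byte[5]=AA: continuation. acc=(acc<<6)|0x2A=0x22A
Byte[6]=98: continuation. acc=(acc<<6)|0x18=0x8A98
Completed: cp=U+8A98 (starts at byte 4)
Byte[7]=CD: 2-byte lead, need 1 cont bytes. acc=0xD
Byte[8]: stream ended, expected continuation. INVALID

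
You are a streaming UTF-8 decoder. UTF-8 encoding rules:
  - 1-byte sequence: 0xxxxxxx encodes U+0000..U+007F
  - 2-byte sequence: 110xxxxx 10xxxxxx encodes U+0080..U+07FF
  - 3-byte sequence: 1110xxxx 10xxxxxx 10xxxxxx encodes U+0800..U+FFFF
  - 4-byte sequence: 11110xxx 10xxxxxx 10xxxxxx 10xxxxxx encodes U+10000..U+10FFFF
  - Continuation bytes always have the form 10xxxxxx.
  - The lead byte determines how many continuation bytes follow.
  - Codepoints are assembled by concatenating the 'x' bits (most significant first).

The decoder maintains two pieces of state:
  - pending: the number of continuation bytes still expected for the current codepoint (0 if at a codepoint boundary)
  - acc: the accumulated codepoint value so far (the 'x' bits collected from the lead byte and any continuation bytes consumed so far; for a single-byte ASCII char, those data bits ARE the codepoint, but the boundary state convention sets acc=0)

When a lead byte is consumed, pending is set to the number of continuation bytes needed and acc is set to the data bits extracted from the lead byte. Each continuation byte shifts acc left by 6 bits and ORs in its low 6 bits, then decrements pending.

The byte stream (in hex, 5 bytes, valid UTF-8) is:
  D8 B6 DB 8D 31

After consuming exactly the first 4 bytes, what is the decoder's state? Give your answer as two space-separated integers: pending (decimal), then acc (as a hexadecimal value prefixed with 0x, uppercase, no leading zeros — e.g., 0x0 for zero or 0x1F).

Answer: 0 0x6CD

Derivation:
Byte[0]=D8: 2-byte lead. pending=1, acc=0x18
Byte[1]=B6: continuation. acc=(acc<<6)|0x36=0x636, pending=0
Byte[2]=DB: 2-byte lead. pending=1, acc=0x1B
Byte[3]=8D: continuation. acc=(acc<<6)|0x0D=0x6CD, pending=0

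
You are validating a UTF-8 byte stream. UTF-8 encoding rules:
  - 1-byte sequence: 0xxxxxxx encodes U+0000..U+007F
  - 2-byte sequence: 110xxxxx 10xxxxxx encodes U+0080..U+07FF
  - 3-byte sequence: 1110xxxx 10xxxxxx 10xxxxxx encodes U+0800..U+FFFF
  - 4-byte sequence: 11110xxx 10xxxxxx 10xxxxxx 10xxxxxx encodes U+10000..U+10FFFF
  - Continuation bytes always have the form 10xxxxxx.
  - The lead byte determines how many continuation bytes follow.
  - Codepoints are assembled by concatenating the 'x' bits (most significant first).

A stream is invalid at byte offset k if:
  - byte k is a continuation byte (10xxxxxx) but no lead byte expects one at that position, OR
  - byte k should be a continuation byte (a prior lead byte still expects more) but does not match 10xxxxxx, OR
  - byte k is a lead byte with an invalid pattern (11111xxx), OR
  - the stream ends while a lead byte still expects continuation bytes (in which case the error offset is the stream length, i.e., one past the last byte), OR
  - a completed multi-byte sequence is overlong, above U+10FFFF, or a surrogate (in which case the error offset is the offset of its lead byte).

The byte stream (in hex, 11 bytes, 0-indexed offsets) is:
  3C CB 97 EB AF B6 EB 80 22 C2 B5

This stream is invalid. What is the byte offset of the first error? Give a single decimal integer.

Answer: 8

Derivation:
Byte[0]=3C: 1-byte ASCII. cp=U+003C
Byte[1]=CB: 2-byte lead, need 1 cont bytes. acc=0xB
Byte[2]=97: continuation. acc=(acc<<6)|0x17=0x2D7
Completed: cp=U+02D7 (starts at byte 1)
Byte[3]=EB: 3-byte lead, need 2 cont bytes. acc=0xB
Byte[4]=AF: continuation. acc=(acc<<6)|0x2F=0x2EF
Byte[5]=B6: continuation. acc=(acc<<6)|0x36=0xBBF6
Completed: cp=U+BBF6 (starts at byte 3)
Byte[6]=EB: 3-byte lead, need 2 cont bytes. acc=0xB
Byte[7]=80: continuation. acc=(acc<<6)|0x00=0x2C0
Byte[8]=22: expected 10xxxxxx continuation. INVALID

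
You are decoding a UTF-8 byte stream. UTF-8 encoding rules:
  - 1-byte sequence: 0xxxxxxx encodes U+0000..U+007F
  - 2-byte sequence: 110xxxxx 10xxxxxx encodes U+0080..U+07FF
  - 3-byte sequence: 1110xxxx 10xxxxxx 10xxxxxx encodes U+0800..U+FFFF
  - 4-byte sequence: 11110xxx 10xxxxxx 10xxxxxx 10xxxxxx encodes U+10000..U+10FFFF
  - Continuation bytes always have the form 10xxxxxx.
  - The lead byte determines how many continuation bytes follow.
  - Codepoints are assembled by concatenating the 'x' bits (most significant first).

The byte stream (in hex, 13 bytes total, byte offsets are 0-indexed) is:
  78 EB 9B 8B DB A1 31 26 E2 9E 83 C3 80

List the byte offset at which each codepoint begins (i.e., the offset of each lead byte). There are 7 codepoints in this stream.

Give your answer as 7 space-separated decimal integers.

Byte[0]=78: 1-byte ASCII. cp=U+0078
Byte[1]=EB: 3-byte lead, need 2 cont bytes. acc=0xB
Byte[2]=9B: continuation. acc=(acc<<6)|0x1B=0x2DB
Byte[3]=8B: continuation. acc=(acc<<6)|0x0B=0xB6CB
Completed: cp=U+B6CB (starts at byte 1)
Byte[4]=DB: 2-byte lead, need 1 cont bytes. acc=0x1B
Byte[5]=A1: continuation. acc=(acc<<6)|0x21=0x6E1
Completed: cp=U+06E1 (starts at byte 4)
Byte[6]=31: 1-byte ASCII. cp=U+0031
Byte[7]=26: 1-byte ASCII. cp=U+0026
Byte[8]=E2: 3-byte lead, need 2 cont bytes. acc=0x2
Byte[9]=9E: continuation. acc=(acc<<6)|0x1E=0x9E
Byte[10]=83: continuation. acc=(acc<<6)|0x03=0x2783
Completed: cp=U+2783 (starts at byte 8)
Byte[11]=C3: 2-byte lead, need 1 cont bytes. acc=0x3
Byte[12]=80: continuation. acc=(acc<<6)|0x00=0xC0
Completed: cp=U+00C0 (starts at byte 11)

Answer: 0 1 4 6 7 8 11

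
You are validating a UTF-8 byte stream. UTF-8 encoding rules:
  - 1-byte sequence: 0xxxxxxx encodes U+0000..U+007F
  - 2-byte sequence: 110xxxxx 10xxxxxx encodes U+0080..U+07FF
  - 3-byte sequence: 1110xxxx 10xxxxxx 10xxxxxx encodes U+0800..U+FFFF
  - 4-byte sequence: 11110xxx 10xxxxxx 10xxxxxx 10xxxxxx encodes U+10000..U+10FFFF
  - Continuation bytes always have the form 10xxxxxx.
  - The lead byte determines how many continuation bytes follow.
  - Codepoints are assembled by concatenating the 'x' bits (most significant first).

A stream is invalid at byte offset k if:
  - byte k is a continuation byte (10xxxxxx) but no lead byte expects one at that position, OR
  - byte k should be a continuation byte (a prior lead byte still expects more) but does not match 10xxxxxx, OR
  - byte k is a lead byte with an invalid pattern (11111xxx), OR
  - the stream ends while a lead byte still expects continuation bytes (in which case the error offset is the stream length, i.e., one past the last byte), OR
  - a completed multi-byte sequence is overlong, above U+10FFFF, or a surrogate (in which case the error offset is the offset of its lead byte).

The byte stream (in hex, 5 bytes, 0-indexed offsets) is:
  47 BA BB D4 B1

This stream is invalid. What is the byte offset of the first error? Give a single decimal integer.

Answer: 1

Derivation:
Byte[0]=47: 1-byte ASCII. cp=U+0047
Byte[1]=BA: INVALID lead byte (not 0xxx/110x/1110/11110)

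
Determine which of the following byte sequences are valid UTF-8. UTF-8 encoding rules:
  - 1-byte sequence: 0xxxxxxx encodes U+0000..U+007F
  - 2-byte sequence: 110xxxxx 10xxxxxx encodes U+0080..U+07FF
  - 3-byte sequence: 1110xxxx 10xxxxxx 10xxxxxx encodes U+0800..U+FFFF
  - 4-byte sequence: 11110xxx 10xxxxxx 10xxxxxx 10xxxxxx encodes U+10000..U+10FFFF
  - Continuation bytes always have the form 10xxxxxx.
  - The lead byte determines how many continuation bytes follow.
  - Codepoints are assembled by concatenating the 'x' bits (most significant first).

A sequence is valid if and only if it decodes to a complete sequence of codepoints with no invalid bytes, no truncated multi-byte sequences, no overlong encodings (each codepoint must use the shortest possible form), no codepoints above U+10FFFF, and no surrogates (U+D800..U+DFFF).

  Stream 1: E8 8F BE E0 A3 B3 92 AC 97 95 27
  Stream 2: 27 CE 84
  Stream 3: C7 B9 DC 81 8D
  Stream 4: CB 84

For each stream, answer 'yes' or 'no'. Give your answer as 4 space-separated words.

Answer: no yes no yes

Derivation:
Stream 1: error at byte offset 6. INVALID
Stream 2: decodes cleanly. VALID
Stream 3: error at byte offset 4. INVALID
Stream 4: decodes cleanly. VALID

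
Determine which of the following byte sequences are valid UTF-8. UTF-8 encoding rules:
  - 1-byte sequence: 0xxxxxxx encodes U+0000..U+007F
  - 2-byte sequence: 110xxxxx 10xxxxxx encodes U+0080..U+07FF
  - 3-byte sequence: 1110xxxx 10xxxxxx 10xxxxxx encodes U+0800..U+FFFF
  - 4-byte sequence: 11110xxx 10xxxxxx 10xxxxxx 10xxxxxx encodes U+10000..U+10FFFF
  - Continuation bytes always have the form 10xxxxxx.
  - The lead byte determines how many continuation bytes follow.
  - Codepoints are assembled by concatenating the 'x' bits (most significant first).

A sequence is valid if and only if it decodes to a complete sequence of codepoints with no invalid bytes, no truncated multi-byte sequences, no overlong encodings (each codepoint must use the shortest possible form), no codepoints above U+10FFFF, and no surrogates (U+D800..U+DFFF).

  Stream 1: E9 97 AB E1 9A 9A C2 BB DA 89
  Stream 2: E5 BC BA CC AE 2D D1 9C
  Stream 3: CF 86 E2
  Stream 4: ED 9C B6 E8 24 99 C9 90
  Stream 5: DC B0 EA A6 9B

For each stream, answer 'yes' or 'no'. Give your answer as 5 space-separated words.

Answer: yes yes no no yes

Derivation:
Stream 1: decodes cleanly. VALID
Stream 2: decodes cleanly. VALID
Stream 3: error at byte offset 3. INVALID
Stream 4: error at byte offset 4. INVALID
Stream 5: decodes cleanly. VALID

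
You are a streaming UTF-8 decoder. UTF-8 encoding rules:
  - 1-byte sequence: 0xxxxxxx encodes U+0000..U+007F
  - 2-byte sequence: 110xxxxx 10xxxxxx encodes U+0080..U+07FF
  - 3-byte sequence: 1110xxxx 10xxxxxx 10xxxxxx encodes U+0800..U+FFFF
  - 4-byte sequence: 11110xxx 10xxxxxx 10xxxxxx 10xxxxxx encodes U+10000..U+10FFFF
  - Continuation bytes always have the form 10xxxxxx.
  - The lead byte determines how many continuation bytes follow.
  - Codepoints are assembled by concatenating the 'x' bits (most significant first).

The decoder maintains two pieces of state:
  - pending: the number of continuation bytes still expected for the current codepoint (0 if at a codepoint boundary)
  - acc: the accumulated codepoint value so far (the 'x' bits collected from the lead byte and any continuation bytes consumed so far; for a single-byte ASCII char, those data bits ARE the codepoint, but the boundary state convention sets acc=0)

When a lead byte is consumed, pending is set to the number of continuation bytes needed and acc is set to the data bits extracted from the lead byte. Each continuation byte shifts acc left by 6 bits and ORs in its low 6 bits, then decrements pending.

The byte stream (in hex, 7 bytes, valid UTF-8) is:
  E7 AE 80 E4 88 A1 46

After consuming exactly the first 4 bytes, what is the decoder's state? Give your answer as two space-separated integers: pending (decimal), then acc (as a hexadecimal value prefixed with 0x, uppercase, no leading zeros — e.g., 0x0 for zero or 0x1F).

Byte[0]=E7: 3-byte lead. pending=2, acc=0x7
Byte[1]=AE: continuation. acc=(acc<<6)|0x2E=0x1EE, pending=1
Byte[2]=80: continuation. acc=(acc<<6)|0x00=0x7B80, pending=0
Byte[3]=E4: 3-byte lead. pending=2, acc=0x4

Answer: 2 0x4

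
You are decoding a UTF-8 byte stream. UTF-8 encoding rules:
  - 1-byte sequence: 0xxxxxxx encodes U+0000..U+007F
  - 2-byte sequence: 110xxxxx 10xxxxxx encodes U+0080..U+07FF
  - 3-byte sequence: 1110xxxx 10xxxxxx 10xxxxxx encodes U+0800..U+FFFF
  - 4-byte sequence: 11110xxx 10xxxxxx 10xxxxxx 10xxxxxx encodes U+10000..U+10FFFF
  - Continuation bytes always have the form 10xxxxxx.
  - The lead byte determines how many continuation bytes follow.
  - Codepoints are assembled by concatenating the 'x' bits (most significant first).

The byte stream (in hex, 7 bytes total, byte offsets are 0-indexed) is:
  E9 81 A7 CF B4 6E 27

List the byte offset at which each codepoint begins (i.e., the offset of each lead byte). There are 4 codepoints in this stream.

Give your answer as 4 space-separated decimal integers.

Byte[0]=E9: 3-byte lead, need 2 cont bytes. acc=0x9
Byte[1]=81: continuation. acc=(acc<<6)|0x01=0x241
Byte[2]=A7: continuation. acc=(acc<<6)|0x27=0x9067
Completed: cp=U+9067 (starts at byte 0)
Byte[3]=CF: 2-byte lead, need 1 cont bytes. acc=0xF
Byte[4]=B4: continuation. acc=(acc<<6)|0x34=0x3F4
Completed: cp=U+03F4 (starts at byte 3)
Byte[5]=6E: 1-byte ASCII. cp=U+006E
Byte[6]=27: 1-byte ASCII. cp=U+0027

Answer: 0 3 5 6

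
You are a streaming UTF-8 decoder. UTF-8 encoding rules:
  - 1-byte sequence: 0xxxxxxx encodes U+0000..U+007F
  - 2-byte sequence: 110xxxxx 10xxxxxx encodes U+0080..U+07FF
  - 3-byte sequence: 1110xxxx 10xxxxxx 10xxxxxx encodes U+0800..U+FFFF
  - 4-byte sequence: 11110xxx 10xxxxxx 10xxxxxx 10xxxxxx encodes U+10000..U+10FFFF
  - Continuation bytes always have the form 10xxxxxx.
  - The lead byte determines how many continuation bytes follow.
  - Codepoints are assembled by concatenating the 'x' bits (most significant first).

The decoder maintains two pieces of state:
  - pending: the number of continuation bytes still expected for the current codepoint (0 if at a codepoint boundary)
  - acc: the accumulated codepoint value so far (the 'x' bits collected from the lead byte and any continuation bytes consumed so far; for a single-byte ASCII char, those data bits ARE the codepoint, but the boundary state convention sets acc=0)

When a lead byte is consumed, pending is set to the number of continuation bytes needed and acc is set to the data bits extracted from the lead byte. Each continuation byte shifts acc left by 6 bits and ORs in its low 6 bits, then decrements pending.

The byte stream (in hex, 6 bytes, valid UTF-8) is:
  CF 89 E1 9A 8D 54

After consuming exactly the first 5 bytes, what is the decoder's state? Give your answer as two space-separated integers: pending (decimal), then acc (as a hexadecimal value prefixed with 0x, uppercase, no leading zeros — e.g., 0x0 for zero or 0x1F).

Byte[0]=CF: 2-byte lead. pending=1, acc=0xF
Byte[1]=89: continuation. acc=(acc<<6)|0x09=0x3C9, pending=0
Byte[2]=E1: 3-byte lead. pending=2, acc=0x1
Byte[3]=9A: continuation. acc=(acc<<6)|0x1A=0x5A, pending=1
Byte[4]=8D: continuation. acc=(acc<<6)|0x0D=0x168D, pending=0

Answer: 0 0x168D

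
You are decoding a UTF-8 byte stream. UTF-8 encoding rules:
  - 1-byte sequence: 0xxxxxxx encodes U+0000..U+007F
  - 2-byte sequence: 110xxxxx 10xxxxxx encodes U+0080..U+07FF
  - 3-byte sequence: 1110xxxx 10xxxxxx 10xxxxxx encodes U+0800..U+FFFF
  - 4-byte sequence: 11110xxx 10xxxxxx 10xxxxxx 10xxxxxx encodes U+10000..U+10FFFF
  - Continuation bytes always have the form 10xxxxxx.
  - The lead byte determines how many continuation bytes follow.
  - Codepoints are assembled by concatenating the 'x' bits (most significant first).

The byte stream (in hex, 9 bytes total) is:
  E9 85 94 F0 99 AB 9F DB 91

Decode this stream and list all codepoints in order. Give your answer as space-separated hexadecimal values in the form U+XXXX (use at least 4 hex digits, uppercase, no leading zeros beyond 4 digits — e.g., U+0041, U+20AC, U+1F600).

Byte[0]=E9: 3-byte lead, need 2 cont bytes. acc=0x9
Byte[1]=85: continuation. acc=(acc<<6)|0x05=0x245
Byte[2]=94: continuation. acc=(acc<<6)|0x14=0x9154
Completed: cp=U+9154 (starts at byte 0)
Byte[3]=F0: 4-byte lead, need 3 cont bytes. acc=0x0
Byte[4]=99: continuation. acc=(acc<<6)|0x19=0x19
Byte[5]=AB: continuation. acc=(acc<<6)|0x2B=0x66B
Byte[6]=9F: continuation. acc=(acc<<6)|0x1F=0x19ADF
Completed: cp=U+19ADF (starts at byte 3)
Byte[7]=DB: 2-byte lead, need 1 cont bytes. acc=0x1B
Byte[8]=91: continuation. acc=(acc<<6)|0x11=0x6D1
Completed: cp=U+06D1 (starts at byte 7)

Answer: U+9154 U+19ADF U+06D1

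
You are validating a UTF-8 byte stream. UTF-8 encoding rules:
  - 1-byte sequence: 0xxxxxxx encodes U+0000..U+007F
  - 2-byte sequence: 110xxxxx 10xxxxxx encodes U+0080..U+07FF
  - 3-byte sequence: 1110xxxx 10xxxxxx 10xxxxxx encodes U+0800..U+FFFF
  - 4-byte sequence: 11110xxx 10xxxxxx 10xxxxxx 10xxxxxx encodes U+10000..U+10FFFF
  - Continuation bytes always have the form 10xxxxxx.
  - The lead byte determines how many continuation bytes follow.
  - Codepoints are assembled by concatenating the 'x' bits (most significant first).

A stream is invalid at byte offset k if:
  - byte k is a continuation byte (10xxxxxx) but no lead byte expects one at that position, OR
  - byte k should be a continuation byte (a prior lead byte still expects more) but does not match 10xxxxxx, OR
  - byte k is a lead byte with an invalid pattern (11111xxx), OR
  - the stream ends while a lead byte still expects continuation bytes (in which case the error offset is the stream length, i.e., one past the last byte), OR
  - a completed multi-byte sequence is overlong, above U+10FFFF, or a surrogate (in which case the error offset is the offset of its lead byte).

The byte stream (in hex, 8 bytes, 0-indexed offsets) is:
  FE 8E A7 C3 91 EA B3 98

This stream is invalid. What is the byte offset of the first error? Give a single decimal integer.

Byte[0]=FE: INVALID lead byte (not 0xxx/110x/1110/11110)

Answer: 0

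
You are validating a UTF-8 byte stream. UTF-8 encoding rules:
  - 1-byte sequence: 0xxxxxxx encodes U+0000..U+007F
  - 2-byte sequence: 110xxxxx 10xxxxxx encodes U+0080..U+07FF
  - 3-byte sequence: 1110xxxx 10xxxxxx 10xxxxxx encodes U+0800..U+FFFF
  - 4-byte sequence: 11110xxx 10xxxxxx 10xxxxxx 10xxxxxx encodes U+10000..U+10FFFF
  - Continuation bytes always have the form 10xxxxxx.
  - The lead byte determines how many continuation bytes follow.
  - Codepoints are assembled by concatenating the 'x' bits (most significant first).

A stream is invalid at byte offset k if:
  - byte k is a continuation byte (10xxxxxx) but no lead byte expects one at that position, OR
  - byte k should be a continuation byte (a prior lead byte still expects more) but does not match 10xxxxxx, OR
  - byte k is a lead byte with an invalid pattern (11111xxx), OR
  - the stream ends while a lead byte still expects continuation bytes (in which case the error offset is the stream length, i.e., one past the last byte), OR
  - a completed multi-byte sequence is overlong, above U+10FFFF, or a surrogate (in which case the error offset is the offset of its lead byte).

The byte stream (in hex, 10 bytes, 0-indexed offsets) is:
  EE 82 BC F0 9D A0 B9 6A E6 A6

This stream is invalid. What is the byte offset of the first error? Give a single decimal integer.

Byte[0]=EE: 3-byte lead, need 2 cont bytes. acc=0xE
Byte[1]=82: continuation. acc=(acc<<6)|0x02=0x382
Byte[2]=BC: continuation. acc=(acc<<6)|0x3C=0xE0BC
Completed: cp=U+E0BC (starts at byte 0)
Byte[3]=F0: 4-byte lead, need 3 cont bytes. acc=0x0
Byte[4]=9D: continuation. acc=(acc<<6)|0x1D=0x1D
Byte[5]=A0: continuation. acc=(acc<<6)|0x20=0x760
Byte[6]=B9: continuation. acc=(acc<<6)|0x39=0x1D839
Completed: cp=U+1D839 (starts at byte 3)
Byte[7]=6A: 1-byte ASCII. cp=U+006A
Byte[8]=E6: 3-byte lead, need 2 cont bytes. acc=0x6
Byte[9]=A6: continuation. acc=(acc<<6)|0x26=0x1A6
Byte[10]: stream ended, expected continuation. INVALID

Answer: 10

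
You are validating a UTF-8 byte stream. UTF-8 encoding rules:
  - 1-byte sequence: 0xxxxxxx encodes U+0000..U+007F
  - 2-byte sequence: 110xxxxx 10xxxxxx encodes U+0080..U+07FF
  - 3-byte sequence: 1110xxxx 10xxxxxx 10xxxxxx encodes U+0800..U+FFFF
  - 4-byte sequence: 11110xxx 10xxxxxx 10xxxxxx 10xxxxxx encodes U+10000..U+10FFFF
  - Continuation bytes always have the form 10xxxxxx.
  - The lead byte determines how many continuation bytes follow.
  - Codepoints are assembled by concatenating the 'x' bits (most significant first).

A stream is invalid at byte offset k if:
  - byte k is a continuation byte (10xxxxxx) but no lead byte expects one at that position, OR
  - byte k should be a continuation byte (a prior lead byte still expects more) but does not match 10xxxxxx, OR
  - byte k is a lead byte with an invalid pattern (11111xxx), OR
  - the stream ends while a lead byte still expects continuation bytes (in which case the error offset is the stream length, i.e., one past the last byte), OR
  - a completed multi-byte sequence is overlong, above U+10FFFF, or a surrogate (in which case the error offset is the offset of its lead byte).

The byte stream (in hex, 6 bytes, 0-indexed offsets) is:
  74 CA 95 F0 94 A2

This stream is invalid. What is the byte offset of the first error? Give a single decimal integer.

Byte[0]=74: 1-byte ASCII. cp=U+0074
Byte[1]=CA: 2-byte lead, need 1 cont bytes. acc=0xA
Byte[2]=95: continuation. acc=(acc<<6)|0x15=0x295
Completed: cp=U+0295 (starts at byte 1)
Byte[3]=F0: 4-byte lead, need 3 cont bytes. acc=0x0
Byte[4]=94: continuation. acc=(acc<<6)|0x14=0x14
Byte[5]=A2: continuation. acc=(acc<<6)|0x22=0x522
Byte[6]: stream ended, expected continuation. INVALID

Answer: 6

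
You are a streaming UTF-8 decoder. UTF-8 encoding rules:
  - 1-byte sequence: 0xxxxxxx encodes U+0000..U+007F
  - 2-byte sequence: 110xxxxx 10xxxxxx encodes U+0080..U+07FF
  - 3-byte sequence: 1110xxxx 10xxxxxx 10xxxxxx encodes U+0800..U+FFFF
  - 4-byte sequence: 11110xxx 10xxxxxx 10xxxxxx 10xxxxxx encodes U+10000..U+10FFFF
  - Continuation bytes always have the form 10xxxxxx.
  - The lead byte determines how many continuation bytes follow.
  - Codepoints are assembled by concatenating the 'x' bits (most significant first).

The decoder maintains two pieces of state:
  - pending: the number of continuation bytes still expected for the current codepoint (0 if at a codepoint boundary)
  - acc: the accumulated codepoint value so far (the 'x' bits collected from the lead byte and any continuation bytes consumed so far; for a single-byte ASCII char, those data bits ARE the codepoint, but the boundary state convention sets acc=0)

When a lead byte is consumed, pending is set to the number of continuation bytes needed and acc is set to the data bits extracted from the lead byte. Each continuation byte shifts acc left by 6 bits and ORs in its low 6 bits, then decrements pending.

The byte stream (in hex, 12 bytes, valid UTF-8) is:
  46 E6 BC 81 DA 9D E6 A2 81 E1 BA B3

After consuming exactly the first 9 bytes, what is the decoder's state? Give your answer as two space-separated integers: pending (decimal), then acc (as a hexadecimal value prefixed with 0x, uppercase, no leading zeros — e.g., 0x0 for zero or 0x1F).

Byte[0]=46: 1-byte. pending=0, acc=0x0
Byte[1]=E6: 3-byte lead. pending=2, acc=0x6
Byte[2]=BC: continuation. acc=(acc<<6)|0x3C=0x1BC, pending=1
Byte[3]=81: continuation. acc=(acc<<6)|0x01=0x6F01, pending=0
Byte[4]=DA: 2-byte lead. pending=1, acc=0x1A
Byte[5]=9D: continuation. acc=(acc<<6)|0x1D=0x69D, pending=0
Byte[6]=E6: 3-byte lead. pending=2, acc=0x6
Byte[7]=A2: continuation. acc=(acc<<6)|0x22=0x1A2, pending=1
Byte[8]=81: continuation. acc=(acc<<6)|0x01=0x6881, pending=0

Answer: 0 0x6881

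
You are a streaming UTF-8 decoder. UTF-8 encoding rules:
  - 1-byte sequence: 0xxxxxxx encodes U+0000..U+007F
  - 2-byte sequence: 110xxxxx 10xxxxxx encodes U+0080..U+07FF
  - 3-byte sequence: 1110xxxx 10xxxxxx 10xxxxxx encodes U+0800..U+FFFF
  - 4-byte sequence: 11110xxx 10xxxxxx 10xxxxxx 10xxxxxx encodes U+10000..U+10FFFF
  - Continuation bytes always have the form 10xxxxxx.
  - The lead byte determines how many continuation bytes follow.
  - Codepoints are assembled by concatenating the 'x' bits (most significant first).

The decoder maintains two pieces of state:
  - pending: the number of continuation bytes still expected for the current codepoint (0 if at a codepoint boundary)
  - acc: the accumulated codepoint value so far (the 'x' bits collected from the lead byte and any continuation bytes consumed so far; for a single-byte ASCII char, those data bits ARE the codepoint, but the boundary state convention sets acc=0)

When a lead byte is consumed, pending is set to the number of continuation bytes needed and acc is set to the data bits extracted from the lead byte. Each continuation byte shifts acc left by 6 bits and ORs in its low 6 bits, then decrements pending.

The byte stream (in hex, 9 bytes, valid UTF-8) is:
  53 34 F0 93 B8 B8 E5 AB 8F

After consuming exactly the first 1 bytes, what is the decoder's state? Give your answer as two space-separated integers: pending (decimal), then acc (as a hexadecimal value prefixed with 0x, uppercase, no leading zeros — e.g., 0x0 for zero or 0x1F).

Byte[0]=53: 1-byte. pending=0, acc=0x0

Answer: 0 0x0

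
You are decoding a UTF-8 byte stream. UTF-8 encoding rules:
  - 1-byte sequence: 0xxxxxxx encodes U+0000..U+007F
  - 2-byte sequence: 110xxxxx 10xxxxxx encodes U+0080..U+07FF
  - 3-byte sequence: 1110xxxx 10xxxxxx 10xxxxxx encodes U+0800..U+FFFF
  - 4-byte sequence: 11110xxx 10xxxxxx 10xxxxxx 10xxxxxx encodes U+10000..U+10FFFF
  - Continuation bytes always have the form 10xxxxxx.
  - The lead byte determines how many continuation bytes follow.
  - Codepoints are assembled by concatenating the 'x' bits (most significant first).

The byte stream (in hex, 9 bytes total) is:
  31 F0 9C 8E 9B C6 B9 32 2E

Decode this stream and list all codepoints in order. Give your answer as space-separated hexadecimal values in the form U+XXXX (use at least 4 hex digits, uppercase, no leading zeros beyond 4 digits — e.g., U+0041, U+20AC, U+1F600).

Byte[0]=31: 1-byte ASCII. cp=U+0031
Byte[1]=F0: 4-byte lead, need 3 cont bytes. acc=0x0
Byte[2]=9C: continuation. acc=(acc<<6)|0x1C=0x1C
Byte[3]=8E: continuation. acc=(acc<<6)|0x0E=0x70E
Byte[4]=9B: continuation. acc=(acc<<6)|0x1B=0x1C39B
Completed: cp=U+1C39B (starts at byte 1)
Byte[5]=C6: 2-byte lead, need 1 cont bytes. acc=0x6
Byte[6]=B9: continuation. acc=(acc<<6)|0x39=0x1B9
Completed: cp=U+01B9 (starts at byte 5)
Byte[7]=32: 1-byte ASCII. cp=U+0032
Byte[8]=2E: 1-byte ASCII. cp=U+002E

Answer: U+0031 U+1C39B U+01B9 U+0032 U+002E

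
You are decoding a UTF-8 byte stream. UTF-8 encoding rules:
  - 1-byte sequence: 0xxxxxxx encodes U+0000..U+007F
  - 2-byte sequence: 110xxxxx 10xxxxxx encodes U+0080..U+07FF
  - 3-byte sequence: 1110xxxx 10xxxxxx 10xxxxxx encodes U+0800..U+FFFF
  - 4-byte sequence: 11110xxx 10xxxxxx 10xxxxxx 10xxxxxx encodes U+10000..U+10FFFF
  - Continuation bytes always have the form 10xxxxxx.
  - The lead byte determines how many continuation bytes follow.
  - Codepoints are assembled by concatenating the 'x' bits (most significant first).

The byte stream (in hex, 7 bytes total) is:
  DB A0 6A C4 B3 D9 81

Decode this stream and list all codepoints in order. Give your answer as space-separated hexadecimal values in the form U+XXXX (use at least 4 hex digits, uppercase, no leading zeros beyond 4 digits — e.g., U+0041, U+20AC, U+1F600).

Answer: U+06E0 U+006A U+0133 U+0641

Derivation:
Byte[0]=DB: 2-byte lead, need 1 cont bytes. acc=0x1B
Byte[1]=A0: continuation. acc=(acc<<6)|0x20=0x6E0
Completed: cp=U+06E0 (starts at byte 0)
Byte[2]=6A: 1-byte ASCII. cp=U+006A
Byte[3]=C4: 2-byte lead, need 1 cont bytes. acc=0x4
Byte[4]=B3: continuation. acc=(acc<<6)|0x33=0x133
Completed: cp=U+0133 (starts at byte 3)
Byte[5]=D9: 2-byte lead, need 1 cont bytes. acc=0x19
Byte[6]=81: continuation. acc=(acc<<6)|0x01=0x641
Completed: cp=U+0641 (starts at byte 5)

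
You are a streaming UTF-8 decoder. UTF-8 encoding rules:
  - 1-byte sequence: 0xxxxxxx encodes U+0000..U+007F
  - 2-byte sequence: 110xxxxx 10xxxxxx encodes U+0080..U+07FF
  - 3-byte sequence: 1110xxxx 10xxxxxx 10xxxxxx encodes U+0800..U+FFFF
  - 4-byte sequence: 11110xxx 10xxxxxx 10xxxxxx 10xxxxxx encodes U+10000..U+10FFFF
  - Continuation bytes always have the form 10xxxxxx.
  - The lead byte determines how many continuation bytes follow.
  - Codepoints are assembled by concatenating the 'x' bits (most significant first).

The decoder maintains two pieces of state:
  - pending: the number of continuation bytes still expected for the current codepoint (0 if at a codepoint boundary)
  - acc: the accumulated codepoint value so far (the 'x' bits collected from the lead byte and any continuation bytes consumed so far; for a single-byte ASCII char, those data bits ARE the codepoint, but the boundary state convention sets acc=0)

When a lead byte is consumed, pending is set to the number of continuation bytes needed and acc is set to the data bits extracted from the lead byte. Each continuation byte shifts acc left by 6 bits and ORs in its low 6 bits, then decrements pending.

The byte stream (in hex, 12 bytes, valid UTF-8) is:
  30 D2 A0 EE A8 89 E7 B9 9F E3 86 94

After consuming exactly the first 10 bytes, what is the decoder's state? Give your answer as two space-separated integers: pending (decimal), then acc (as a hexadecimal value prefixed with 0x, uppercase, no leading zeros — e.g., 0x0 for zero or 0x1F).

Byte[0]=30: 1-byte. pending=0, acc=0x0
Byte[1]=D2: 2-byte lead. pending=1, acc=0x12
Byte[2]=A0: continuation. acc=(acc<<6)|0x20=0x4A0, pending=0
Byte[3]=EE: 3-byte lead. pending=2, acc=0xE
Byte[4]=A8: continuation. acc=(acc<<6)|0x28=0x3A8, pending=1
Byte[5]=89: continuation. acc=(acc<<6)|0x09=0xEA09, pending=0
Byte[6]=E7: 3-byte lead. pending=2, acc=0x7
Byte[7]=B9: continuation. acc=(acc<<6)|0x39=0x1F9, pending=1
Byte[8]=9F: continuation. acc=(acc<<6)|0x1F=0x7E5F, pending=0
Byte[9]=E3: 3-byte lead. pending=2, acc=0x3

Answer: 2 0x3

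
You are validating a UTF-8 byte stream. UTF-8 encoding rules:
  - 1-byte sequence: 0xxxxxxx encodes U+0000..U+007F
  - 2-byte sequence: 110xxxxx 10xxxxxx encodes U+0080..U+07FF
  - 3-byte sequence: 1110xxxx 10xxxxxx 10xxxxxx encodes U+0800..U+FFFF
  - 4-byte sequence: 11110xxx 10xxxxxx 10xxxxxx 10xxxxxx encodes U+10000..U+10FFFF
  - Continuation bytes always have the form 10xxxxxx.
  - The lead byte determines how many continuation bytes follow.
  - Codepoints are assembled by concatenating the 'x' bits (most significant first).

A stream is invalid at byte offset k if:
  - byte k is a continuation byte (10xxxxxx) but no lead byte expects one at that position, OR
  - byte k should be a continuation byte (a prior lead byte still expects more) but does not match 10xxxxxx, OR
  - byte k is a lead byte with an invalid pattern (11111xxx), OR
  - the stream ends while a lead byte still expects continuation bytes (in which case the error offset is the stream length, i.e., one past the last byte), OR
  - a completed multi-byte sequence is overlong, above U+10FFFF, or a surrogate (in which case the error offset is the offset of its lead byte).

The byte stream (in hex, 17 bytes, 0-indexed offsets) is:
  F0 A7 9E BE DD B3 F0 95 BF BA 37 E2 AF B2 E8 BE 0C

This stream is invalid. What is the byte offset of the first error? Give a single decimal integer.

Byte[0]=F0: 4-byte lead, need 3 cont bytes. acc=0x0
Byte[1]=A7: continuation. acc=(acc<<6)|0x27=0x27
Byte[2]=9E: continuation. acc=(acc<<6)|0x1E=0x9DE
Byte[3]=BE: continuation. acc=(acc<<6)|0x3E=0x277BE
Completed: cp=U+277BE (starts at byte 0)
Byte[4]=DD: 2-byte lead, need 1 cont bytes. acc=0x1D
Byte[5]=B3: continuation. acc=(acc<<6)|0x33=0x773
Completed: cp=U+0773 (starts at byte 4)
Byte[6]=F0: 4-byte lead, need 3 cont bytes. acc=0x0
Byte[7]=95: continuation. acc=(acc<<6)|0x15=0x15
Byte[8]=BF: continuation. acc=(acc<<6)|0x3F=0x57F
Byte[9]=BA: continuation. acc=(acc<<6)|0x3A=0x15FFA
Completed: cp=U+15FFA (starts at byte 6)
Byte[10]=37: 1-byte ASCII. cp=U+0037
Byte[11]=E2: 3-byte lead, need 2 cont bytes. acc=0x2
Byte[12]=AF: continuation. acc=(acc<<6)|0x2F=0xAF
Byte[13]=B2: continuation. acc=(acc<<6)|0x32=0x2BF2
Completed: cp=U+2BF2 (starts at byte 11)
Byte[14]=E8: 3-byte lead, need 2 cont bytes. acc=0x8
Byte[15]=BE: continuation. acc=(acc<<6)|0x3E=0x23E
Byte[16]=0C: expected 10xxxxxx continuation. INVALID

Answer: 16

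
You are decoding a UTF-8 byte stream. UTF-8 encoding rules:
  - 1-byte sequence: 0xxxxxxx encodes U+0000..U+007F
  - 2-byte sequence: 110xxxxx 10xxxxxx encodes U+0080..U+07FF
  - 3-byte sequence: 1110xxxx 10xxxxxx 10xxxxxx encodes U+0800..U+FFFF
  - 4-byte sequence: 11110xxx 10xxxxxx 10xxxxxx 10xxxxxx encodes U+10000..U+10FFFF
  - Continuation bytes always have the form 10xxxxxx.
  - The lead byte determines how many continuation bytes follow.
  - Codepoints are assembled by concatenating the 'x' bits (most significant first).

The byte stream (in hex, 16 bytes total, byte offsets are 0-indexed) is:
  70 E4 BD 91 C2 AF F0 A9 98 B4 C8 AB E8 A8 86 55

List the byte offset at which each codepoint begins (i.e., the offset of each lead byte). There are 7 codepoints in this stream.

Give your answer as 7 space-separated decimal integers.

Answer: 0 1 4 6 10 12 15

Derivation:
Byte[0]=70: 1-byte ASCII. cp=U+0070
Byte[1]=E4: 3-byte lead, need 2 cont bytes. acc=0x4
Byte[2]=BD: continuation. acc=(acc<<6)|0x3D=0x13D
Byte[3]=91: continuation. acc=(acc<<6)|0x11=0x4F51
Completed: cp=U+4F51 (starts at byte 1)
Byte[4]=C2: 2-byte lead, need 1 cont bytes. acc=0x2
Byte[5]=AF: continuation. acc=(acc<<6)|0x2F=0xAF
Completed: cp=U+00AF (starts at byte 4)
Byte[6]=F0: 4-byte lead, need 3 cont bytes. acc=0x0
Byte[7]=A9: continuation. acc=(acc<<6)|0x29=0x29
Byte[8]=98: continuation. acc=(acc<<6)|0x18=0xA58
Byte[9]=B4: continuation. acc=(acc<<6)|0x34=0x29634
Completed: cp=U+29634 (starts at byte 6)
Byte[10]=C8: 2-byte lead, need 1 cont bytes. acc=0x8
Byte[11]=AB: continuation. acc=(acc<<6)|0x2B=0x22B
Completed: cp=U+022B (starts at byte 10)
Byte[12]=E8: 3-byte lead, need 2 cont bytes. acc=0x8
Byte[13]=A8: continuation. acc=(acc<<6)|0x28=0x228
Byte[14]=86: continuation. acc=(acc<<6)|0x06=0x8A06
Completed: cp=U+8A06 (starts at byte 12)
Byte[15]=55: 1-byte ASCII. cp=U+0055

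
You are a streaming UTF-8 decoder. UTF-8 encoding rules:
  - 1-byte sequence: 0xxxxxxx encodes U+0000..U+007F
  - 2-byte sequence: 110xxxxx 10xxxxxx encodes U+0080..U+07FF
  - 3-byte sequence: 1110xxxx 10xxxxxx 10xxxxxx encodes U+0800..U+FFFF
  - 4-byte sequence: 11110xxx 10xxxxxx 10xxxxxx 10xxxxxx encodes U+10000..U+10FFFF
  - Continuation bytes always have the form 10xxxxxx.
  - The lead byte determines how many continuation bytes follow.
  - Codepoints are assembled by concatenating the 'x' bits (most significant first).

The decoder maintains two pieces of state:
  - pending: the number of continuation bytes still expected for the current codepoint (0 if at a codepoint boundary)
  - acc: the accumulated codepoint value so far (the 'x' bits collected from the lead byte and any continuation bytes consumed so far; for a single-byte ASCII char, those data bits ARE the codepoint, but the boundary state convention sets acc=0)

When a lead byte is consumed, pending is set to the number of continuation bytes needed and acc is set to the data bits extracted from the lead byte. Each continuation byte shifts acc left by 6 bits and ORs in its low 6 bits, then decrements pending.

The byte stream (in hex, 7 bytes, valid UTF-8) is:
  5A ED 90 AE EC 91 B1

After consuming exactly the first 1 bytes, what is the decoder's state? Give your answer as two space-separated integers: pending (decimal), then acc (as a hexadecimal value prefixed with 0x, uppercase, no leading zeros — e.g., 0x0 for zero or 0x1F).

Answer: 0 0x0

Derivation:
Byte[0]=5A: 1-byte. pending=0, acc=0x0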